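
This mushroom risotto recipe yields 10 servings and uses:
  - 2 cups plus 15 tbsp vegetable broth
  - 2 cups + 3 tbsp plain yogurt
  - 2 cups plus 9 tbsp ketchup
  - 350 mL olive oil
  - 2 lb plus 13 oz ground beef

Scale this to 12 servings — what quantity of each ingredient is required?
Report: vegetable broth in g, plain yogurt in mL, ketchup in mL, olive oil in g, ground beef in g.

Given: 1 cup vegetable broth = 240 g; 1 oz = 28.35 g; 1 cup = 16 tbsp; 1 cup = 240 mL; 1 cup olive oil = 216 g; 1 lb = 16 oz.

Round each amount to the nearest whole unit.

vegetable broth: 846 g; plain yogurt: 630 mL; ketchup: 738 mL; olive oil: 378 g; ground beef: 1531 g

Scaling factor: 12/10 = 6/5 = 1.2.
vegetable broth: (2 cup + 15 tbsp = 2.9375 cup) × 6/5 × 240 g/cup = 846 g
plain yogurt: (2 cup + 3 tbsp = 2.1875 cup) × 6/5 × 240 mL/cup = 630 mL
ketchup: (2 cup + 9 tbsp = 2.5625 cup) × 6/5 × 240 mL/cup = 738 mL
olive oil: 350 mL × 6/5 ÷ 240 mL/cup × 216 g/cup = 378 g
ground beef: (2 lb + 13 oz = 2.8125 lb) × 6/5 × 16 oz/lb × 28.35 g/oz ≈ 1531 g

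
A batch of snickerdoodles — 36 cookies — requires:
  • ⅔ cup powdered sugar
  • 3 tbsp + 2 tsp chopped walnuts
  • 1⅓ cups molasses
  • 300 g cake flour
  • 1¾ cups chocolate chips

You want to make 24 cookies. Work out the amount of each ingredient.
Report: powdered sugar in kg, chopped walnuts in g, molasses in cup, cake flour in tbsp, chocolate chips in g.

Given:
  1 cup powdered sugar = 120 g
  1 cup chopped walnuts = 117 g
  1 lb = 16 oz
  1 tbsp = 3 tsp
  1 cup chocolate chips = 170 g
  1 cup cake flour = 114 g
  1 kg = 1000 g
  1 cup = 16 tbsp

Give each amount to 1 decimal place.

powdered sugar: 0.1 kg; chopped walnuts: 17.9 g; molasses: 0.9 cup; cake flour: 28.1 tbsp; chocolate chips: 198.3 g

Scaling factor: 24/36 = 2/3.
powdered sugar: 2/3 cup × 2/3 × 120 g/cup ÷ 1000 g/kg ≈ 0.1 kg
chopped walnuts: (3 tbsp + 2 tsp = 11/3 tbsp) × 2/3 ÷ 16 tbsp/cup × 117 g/cup ≈ 17.9 g
molasses: 4/3 cup × 2/3 ≈ 0.9 cup
cake flour: 300 g × 2/3 ÷ 114 g/cup × 16 tbsp/cup ≈ 28.1 tbsp
chocolate chips: 1.75 cup × 2/3 × 170 g/cup ≈ 198.3 g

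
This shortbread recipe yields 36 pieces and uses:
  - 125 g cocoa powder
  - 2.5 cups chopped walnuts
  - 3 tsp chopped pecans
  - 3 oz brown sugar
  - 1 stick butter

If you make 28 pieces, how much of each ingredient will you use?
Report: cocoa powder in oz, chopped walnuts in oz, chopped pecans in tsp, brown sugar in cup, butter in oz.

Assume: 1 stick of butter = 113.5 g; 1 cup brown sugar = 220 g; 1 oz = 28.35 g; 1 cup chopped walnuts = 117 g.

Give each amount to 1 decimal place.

cocoa powder: 3.4 oz; chopped walnuts: 8.0 oz; chopped pecans: 2.3 tsp; brown sugar: 0.3 cup; butter: 3.1 oz

Scaling factor: 28/36 = 7/9.
cocoa powder: 125 g × 7/9 ÷ 28.35 g/oz ≈ 3.4 oz
chopped walnuts: 2.5 cup × 7/9 × 117 g/cup ÷ 28.35 g/oz ≈ 8.0 oz
chopped pecans: 3 tsp × 7/9 ≈ 2.3 tsp
brown sugar: 3 oz × 7/9 × 28.35 g/oz ÷ 220 g/cup ≈ 0.3 cup
butter: 1 stick × 7/9 × 113.5 g/stick ÷ 28.35 g/oz ≈ 3.1 oz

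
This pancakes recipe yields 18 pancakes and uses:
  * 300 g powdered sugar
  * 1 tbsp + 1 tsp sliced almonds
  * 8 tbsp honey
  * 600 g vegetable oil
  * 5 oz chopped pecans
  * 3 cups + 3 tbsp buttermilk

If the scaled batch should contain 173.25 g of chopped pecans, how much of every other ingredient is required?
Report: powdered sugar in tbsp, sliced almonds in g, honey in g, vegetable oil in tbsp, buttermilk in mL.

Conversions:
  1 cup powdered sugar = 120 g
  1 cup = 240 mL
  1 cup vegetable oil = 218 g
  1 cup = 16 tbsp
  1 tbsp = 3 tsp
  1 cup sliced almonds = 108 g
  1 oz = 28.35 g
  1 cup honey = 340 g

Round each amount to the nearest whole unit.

powdered sugar: 49 tbsp; sliced almonds: 11 g; honey: 208 g; vegetable oil: 54 tbsp; buttermilk: 935 mL

The original recipe has 141.75 g of chopped pecans, so the scaling factor is 173.25 ÷ 141.75 = 11/9.
powdered sugar: 300 g × 11/9 ÷ 120 g/cup × 16 tbsp/cup ≈ 49 tbsp
sliced almonds: (1 tbsp + 1 tsp = 4/3 tbsp) × 11/9 ÷ 16 tbsp/cup × 108 g/cup = 11 g
honey: 8 tbsp × 11/9 ÷ 16 tbsp/cup × 340 g/cup ≈ 208 g
vegetable oil: 600 g × 11/9 ÷ 218 g/cup × 16 tbsp/cup ≈ 54 tbsp
buttermilk: (3 cup + 3 tbsp = 3.1875 cup) × 11/9 × 240 mL/cup = 935 mL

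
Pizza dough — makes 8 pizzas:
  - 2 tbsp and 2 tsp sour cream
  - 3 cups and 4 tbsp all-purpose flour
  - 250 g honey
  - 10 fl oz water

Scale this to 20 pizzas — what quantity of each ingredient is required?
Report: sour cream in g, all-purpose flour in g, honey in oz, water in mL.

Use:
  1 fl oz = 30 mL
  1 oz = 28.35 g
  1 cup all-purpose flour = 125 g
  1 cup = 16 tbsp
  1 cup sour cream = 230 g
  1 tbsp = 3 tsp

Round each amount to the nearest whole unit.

Scaling factor: 20/8 = 5/2 = 2.5.
sour cream: (2 tbsp + 2 tsp = 8/3 tbsp) × 5/2 ÷ 16 tbsp/cup × 230 g/cup ≈ 96 g
all-purpose flour: (3 cup + 4 tbsp = 3.25 cup) × 5/2 × 125 g/cup ≈ 1016 g
honey: 250 g × 5/2 ÷ 28.35 g/oz ≈ 22 oz
water: 10 fl oz × 5/2 × 30 mL/fl oz = 750 mL

sour cream: 96 g; all-purpose flour: 1016 g; honey: 22 oz; water: 750 mL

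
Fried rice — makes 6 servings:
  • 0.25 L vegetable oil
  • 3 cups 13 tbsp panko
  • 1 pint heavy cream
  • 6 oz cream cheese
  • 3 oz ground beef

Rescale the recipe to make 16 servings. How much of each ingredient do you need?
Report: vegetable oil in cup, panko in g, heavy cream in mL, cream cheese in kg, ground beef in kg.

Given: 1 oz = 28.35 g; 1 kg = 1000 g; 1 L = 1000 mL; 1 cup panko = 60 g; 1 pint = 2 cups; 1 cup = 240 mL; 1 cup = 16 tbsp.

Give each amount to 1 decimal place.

vegetable oil: 2.8 cup; panko: 610.0 g; heavy cream: 1280.0 mL; cream cheese: 0.5 kg; ground beef: 0.2 kg

Scaling factor: 16/6 = 8/3.
vegetable oil: 0.25 L × 8/3 × 1000 mL/L ÷ 240 mL/cup ≈ 2.8 cup
panko: (3 cup + 13 tbsp = 3.8125 cup) × 8/3 × 60 g/cup = 610.0 g
heavy cream: 1 pint × 8/3 × 2 cup/pint × 240 mL/cup = 1280.0 mL
cream cheese: 6 oz × 8/3 × 28.35 g/oz ÷ 1000 g/kg ≈ 0.5 kg
ground beef: 3 oz × 8/3 × 28.35 g/oz ÷ 1000 g/kg ≈ 0.2 kg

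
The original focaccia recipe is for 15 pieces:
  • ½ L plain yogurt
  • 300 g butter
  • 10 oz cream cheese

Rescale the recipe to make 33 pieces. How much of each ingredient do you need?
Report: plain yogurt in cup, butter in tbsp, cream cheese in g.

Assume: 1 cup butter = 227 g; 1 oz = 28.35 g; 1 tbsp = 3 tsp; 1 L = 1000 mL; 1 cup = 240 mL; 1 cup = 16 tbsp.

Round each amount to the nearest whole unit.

plain yogurt: 5 cup; butter: 47 tbsp; cream cheese: 624 g

Scaling factor: 33/15 = 11/5 = 2.2.
plain yogurt: 0.5 L × 11/5 × 1000 mL/L ÷ 240 mL/cup ≈ 5 cup
butter: 300 g × 11/5 ÷ 227 g/cup × 16 tbsp/cup ≈ 47 tbsp
cream cheese: 10 oz × 11/5 × 28.35 g/oz ≈ 624 g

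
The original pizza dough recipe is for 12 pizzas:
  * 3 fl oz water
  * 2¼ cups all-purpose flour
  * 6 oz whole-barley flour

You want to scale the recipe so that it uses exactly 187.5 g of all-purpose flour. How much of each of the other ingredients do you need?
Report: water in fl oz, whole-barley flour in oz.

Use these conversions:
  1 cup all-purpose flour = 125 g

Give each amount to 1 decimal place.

The original recipe has 281.25 g of all-purpose flour, so the scaling factor is 187.5 ÷ 281.25 = 2/3.
water: 3 fl oz × 2/3 = 2.0 fl oz
whole-barley flour: 6 oz × 2/3 = 4.0 oz

water: 2.0 fl oz; whole-barley flour: 4.0 oz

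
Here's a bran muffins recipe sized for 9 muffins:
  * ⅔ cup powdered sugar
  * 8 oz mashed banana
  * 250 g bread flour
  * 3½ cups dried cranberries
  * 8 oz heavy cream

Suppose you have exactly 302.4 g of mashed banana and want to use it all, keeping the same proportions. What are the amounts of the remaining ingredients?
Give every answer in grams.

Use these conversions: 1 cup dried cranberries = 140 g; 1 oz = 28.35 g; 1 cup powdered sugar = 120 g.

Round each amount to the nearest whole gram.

powdered sugar: 107 g; bread flour: 333 g; dried cranberries: 653 g; heavy cream: 302 g

The original recipe has 226.8 g of mashed banana, so the scaling factor is 302.4 ÷ 226.8 = 4/3.
powdered sugar: 2/3 cup × 4/3 × 120 g/cup ≈ 107 g
bread flour: 250 g × 4/3 ≈ 333 g
dried cranberries: 3.5 cup × 4/3 × 140 g/cup ≈ 653 g
heavy cream: 8 oz × 4/3 × 28.35 g/oz ≈ 302 g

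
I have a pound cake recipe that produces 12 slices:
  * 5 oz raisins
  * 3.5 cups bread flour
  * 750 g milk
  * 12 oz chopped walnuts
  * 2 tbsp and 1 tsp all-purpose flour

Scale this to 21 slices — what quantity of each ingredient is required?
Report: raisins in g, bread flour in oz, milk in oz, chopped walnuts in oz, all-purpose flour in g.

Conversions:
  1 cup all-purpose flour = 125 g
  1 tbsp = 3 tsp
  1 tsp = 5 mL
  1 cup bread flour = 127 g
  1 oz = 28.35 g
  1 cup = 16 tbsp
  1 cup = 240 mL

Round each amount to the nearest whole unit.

Scaling factor: 21/12 = 7/4 = 1.75.
raisins: 5 oz × 7/4 × 28.35 g/oz ≈ 248 g
bread flour: 3.5 cup × 7/4 × 127 g/cup ÷ 28.35 g/oz ≈ 27 oz
milk: 750 g × 7/4 ÷ 28.35 g/oz ≈ 46 oz
chopped walnuts: 12 oz × 7/4 = 21 oz
all-purpose flour: (2 tbsp + 1 tsp = 7/3 tbsp) × 7/4 ÷ 16 tbsp/cup × 125 g/cup ≈ 32 g

raisins: 248 g; bread flour: 27 oz; milk: 46 oz; chopped walnuts: 21 oz; all-purpose flour: 32 g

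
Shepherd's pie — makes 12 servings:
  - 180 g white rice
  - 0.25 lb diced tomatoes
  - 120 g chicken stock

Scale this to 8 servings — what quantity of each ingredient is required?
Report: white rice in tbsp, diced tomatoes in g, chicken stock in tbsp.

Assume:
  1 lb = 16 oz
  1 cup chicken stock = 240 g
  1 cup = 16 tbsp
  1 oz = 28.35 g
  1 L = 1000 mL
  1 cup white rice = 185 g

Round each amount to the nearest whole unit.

white rice: 10 tbsp; diced tomatoes: 76 g; chicken stock: 5 tbsp

Scaling factor: 8/12 = 2/3.
white rice: 180 g × 2/3 ÷ 185 g/cup × 16 tbsp/cup ≈ 10 tbsp
diced tomatoes: 0.25 lb × 2/3 × 16 oz/lb × 28.35 g/oz ≈ 76 g
chicken stock: 120 g × 2/3 ÷ 240 g/cup × 16 tbsp/cup ≈ 5 tbsp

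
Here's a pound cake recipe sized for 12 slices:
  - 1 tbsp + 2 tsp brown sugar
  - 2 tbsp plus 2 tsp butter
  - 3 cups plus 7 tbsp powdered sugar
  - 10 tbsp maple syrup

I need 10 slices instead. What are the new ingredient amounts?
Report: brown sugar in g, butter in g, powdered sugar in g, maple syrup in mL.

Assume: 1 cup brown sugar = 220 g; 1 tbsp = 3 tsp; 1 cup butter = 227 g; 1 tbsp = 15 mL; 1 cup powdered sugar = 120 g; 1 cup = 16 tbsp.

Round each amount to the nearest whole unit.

Scaling factor: 10/12 = 5/6.
brown sugar: (1 tbsp + 2 tsp = 5/3 tbsp) × 5/6 ÷ 16 tbsp/cup × 220 g/cup ≈ 19 g
butter: (2 tbsp + 2 tsp = 8/3 tbsp) × 5/6 ÷ 16 tbsp/cup × 227 g/cup ≈ 32 g
powdered sugar: (3 cup + 7 tbsp = 3.4375 cup) × 5/6 × 120 g/cup ≈ 344 g
maple syrup: 10 tbsp × 5/6 × 15 mL/tbsp = 125 mL

brown sugar: 19 g; butter: 32 g; powdered sugar: 344 g; maple syrup: 125 mL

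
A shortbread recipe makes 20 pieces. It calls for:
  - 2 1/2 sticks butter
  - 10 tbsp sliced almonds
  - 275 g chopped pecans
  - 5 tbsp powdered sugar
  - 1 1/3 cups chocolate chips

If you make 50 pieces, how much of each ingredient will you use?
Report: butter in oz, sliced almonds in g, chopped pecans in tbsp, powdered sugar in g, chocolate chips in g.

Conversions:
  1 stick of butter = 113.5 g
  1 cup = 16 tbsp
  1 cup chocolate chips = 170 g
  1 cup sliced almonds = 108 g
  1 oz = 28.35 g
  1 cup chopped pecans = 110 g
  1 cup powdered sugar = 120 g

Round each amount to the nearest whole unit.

Scaling factor: 50/20 = 5/2 = 2.5.
butter: 2.5 stick × 5/2 × 113.5 g/stick ÷ 28.35 g/oz ≈ 25 oz
sliced almonds: 10 tbsp × 5/2 ÷ 16 tbsp/cup × 108 g/cup ≈ 169 g
chopped pecans: 275 g × 5/2 ÷ 110 g/cup × 16 tbsp/cup = 100 tbsp
powdered sugar: 5 tbsp × 5/2 ÷ 16 tbsp/cup × 120 g/cup ≈ 94 g
chocolate chips: 4/3 cup × 5/2 × 170 g/cup ≈ 567 g

butter: 25 oz; sliced almonds: 169 g; chopped pecans: 100 tbsp; powdered sugar: 94 g; chocolate chips: 567 g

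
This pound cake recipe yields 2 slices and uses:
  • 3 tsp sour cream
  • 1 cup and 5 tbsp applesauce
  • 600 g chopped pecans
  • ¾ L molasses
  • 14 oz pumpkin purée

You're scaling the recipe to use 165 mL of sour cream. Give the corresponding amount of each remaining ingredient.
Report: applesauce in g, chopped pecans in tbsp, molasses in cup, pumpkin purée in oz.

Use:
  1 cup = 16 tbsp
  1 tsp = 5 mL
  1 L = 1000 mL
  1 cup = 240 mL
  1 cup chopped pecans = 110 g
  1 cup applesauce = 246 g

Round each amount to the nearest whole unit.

applesauce: 3552 g; chopped pecans: 960 tbsp; molasses: 34 cup; pumpkin purée: 154 oz

The original recipe has 15 mL of sour cream, so the scaling factor is 165 ÷ 15 = 11.
applesauce: (1 cup + 5 tbsp = 1.3125 cup) × 11 × 246 g/cup ≈ 3552 g
chopped pecans: 600 g × 11 ÷ 110 g/cup × 16 tbsp/cup = 960 tbsp
molasses: 0.75 L × 11 × 1000 mL/L ÷ 240 mL/cup ≈ 34 cup
pumpkin purée: 14 oz × 11 = 154 oz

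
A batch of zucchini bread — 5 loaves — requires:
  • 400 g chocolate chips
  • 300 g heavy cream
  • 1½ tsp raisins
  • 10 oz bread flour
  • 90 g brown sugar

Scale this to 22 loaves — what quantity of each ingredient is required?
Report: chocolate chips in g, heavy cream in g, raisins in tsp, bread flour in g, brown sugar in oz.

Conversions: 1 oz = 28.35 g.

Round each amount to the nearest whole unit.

Scaling factor: 22/5 = 4.4.
chocolate chips: 400 g × 22/5 = 1760 g
heavy cream: 300 g × 22/5 = 1320 g
raisins: 1.5 tsp × 22/5 ≈ 7 tsp
bread flour: 10 oz × 22/5 × 28.35 g/oz ≈ 1247 g
brown sugar: 90 g × 22/5 ÷ 28.35 g/oz ≈ 14 oz

chocolate chips: 1760 g; heavy cream: 1320 g; raisins: 7 tsp; bread flour: 1247 g; brown sugar: 14 oz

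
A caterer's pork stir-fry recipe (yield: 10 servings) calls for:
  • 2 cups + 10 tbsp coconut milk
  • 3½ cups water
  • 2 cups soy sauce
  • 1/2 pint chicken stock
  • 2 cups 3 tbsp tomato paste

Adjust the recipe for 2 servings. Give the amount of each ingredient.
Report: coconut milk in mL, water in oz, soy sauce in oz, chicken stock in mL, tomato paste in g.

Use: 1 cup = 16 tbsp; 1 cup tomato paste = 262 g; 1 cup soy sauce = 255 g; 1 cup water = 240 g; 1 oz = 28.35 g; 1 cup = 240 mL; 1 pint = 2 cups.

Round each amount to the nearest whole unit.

Scaling factor: 2/10 = 1/5 = 0.2.
coconut milk: (2 cup + 10 tbsp = 2.625 cup) × 1/5 × 240 mL/cup = 126 mL
water: 3.5 cup × 1/5 × 240 g/cup ÷ 28.35 g/oz ≈ 6 oz
soy sauce: 2 cup × 1/5 × 255 g/cup ÷ 28.35 g/oz ≈ 4 oz
chicken stock: 0.5 pint × 1/5 × 2 cup/pint × 240 mL/cup = 48 mL
tomato paste: (2 cup + 3 tbsp = 2.1875 cup) × 1/5 × 262 g/cup ≈ 115 g

coconut milk: 126 mL; water: 6 oz; soy sauce: 4 oz; chicken stock: 48 mL; tomato paste: 115 g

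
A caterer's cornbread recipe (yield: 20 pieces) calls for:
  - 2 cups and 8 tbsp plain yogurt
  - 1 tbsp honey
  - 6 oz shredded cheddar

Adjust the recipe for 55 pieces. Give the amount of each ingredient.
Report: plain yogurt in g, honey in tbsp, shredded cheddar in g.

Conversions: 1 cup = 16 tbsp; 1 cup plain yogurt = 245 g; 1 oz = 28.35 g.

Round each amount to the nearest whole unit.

plain yogurt: 1684 g; honey: 3 tbsp; shredded cheddar: 468 g

Scaling factor: 55/20 = 11/4 = 2.75.
plain yogurt: (2 cup + 8 tbsp = 2.5 cup) × 11/4 × 245 g/cup ≈ 1684 g
honey: 1 tbsp × 11/4 ≈ 3 tbsp
shredded cheddar: 6 oz × 11/4 × 28.35 g/oz ≈ 468 g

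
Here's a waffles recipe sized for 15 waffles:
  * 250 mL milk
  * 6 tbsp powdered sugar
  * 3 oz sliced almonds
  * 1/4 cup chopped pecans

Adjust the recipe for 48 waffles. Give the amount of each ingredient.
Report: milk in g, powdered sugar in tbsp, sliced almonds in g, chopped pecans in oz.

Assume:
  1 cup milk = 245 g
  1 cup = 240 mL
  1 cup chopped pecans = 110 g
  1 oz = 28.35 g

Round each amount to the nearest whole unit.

Scaling factor: 48/15 = 16/5 = 3.2.
milk: 250 mL × 16/5 ÷ 240 mL/cup × 245 g/cup ≈ 817 g
powdered sugar: 6 tbsp × 16/5 ≈ 19 tbsp
sliced almonds: 3 oz × 16/5 × 28.35 g/oz ≈ 272 g
chopped pecans: 0.25 cup × 16/5 × 110 g/cup ÷ 28.35 g/oz ≈ 3 oz

milk: 817 g; powdered sugar: 19 tbsp; sliced almonds: 272 g; chopped pecans: 3 oz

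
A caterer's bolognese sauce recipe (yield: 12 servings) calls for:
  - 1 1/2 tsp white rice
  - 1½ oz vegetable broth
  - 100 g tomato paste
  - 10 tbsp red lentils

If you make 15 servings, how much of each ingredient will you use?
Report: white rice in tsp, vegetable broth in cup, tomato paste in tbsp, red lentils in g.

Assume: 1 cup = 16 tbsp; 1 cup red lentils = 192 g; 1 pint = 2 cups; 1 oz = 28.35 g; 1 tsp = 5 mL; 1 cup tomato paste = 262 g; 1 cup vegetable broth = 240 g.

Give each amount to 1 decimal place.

Scaling factor: 15/12 = 5/4 = 1.25.
white rice: 1.5 tsp × 5/4 ≈ 1.9 tsp
vegetable broth: 1.5 oz × 5/4 × 28.35 g/oz ÷ 240 g/cup ≈ 0.2 cup
tomato paste: 100 g × 5/4 ÷ 262 g/cup × 16 tbsp/cup ≈ 7.6 tbsp
red lentils: 10 tbsp × 5/4 ÷ 16 tbsp/cup × 192 g/cup = 150.0 g

white rice: 1.9 tsp; vegetable broth: 0.2 cup; tomato paste: 7.6 tbsp; red lentils: 150.0 g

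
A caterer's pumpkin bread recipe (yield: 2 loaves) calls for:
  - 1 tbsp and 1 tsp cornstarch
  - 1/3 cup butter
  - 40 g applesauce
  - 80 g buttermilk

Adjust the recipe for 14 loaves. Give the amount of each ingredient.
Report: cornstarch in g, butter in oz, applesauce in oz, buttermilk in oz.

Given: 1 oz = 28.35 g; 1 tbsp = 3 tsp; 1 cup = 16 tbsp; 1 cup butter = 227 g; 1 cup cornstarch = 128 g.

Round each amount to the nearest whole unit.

cornstarch: 75 g; butter: 19 oz; applesauce: 10 oz; buttermilk: 20 oz

Scaling factor: 14/2 = 7.
cornstarch: (1 tbsp + 1 tsp = 4/3 tbsp) × 7 ÷ 16 tbsp/cup × 128 g/cup ≈ 75 g
butter: 1/3 cup × 7 × 227 g/cup ÷ 28.35 g/oz ≈ 19 oz
applesauce: 40 g × 7 ÷ 28.35 g/oz ≈ 10 oz
buttermilk: 80 g × 7 ÷ 28.35 g/oz ≈ 20 oz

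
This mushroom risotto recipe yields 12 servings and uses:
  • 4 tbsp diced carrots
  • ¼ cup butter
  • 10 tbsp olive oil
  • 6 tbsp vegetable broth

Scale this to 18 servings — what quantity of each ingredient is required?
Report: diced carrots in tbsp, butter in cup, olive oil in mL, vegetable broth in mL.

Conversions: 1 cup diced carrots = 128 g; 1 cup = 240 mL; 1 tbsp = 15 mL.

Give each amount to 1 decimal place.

diced carrots: 6.0 tbsp; butter: 0.4 cup; olive oil: 225.0 mL; vegetable broth: 135.0 mL

Scaling factor: 18/12 = 3/2 = 1.5.
diced carrots: 4 tbsp × 3/2 = 6.0 tbsp
butter: 0.25 cup × 3/2 ≈ 0.4 cup
olive oil: 10 tbsp × 3/2 × 15 mL/tbsp = 225.0 mL
vegetable broth: 6 tbsp × 3/2 × 15 mL/tbsp = 135.0 mL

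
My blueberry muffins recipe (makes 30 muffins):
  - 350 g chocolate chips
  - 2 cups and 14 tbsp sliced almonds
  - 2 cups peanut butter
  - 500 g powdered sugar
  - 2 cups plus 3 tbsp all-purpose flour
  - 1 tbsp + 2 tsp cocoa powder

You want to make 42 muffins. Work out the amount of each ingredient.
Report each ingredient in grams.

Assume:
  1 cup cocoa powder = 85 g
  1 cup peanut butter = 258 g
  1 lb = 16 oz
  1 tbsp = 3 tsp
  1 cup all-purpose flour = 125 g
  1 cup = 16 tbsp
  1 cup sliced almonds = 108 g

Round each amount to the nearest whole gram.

chocolate chips: 490 g; sliced almonds: 435 g; peanut butter: 722 g; powdered sugar: 700 g; all-purpose flour: 383 g; cocoa powder: 12 g

Scaling factor: 42/30 = 7/5 = 1.4.
chocolate chips: 350 g × 7/5 = 490 g
sliced almonds: (2 cup + 14 tbsp = 2.875 cup) × 7/5 × 108 g/cup ≈ 435 g
peanut butter: 2 cup × 7/5 × 258 g/cup ≈ 722 g
powdered sugar: 500 g × 7/5 = 700 g
all-purpose flour: (2 cup + 3 tbsp = 2.1875 cup) × 7/5 × 125 g/cup ≈ 383 g
cocoa powder: (1 tbsp + 2 tsp = 5/3 tbsp) × 7/5 ÷ 16 tbsp/cup × 85 g/cup ≈ 12 g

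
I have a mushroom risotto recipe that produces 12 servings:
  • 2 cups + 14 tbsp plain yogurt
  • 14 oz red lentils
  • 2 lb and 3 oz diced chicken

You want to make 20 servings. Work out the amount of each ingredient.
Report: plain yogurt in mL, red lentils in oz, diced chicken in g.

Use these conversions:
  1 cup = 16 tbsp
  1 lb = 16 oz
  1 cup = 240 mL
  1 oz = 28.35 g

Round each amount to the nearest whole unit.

Scaling factor: 20/12 = 5/3.
plain yogurt: (2 cup + 14 tbsp = 2.875 cup) × 5/3 × 240 mL/cup = 1150 mL
red lentils: 14 oz × 5/3 ≈ 23 oz
diced chicken: (2 lb + 3 oz = 2.1875 lb) × 5/3 × 16 oz/lb × 28.35 g/oz ≈ 1654 g

plain yogurt: 1150 mL; red lentils: 23 oz; diced chicken: 1654 g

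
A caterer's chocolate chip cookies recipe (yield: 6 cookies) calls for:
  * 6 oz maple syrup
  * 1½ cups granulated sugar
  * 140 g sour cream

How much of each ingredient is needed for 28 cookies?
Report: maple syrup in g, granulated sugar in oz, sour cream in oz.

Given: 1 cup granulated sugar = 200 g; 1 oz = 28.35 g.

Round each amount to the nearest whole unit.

maple syrup: 794 g; granulated sugar: 49 oz; sour cream: 23 oz

Scaling factor: 28/6 = 14/3.
maple syrup: 6 oz × 14/3 × 28.35 g/oz ≈ 794 g
granulated sugar: 1.5 cup × 14/3 × 200 g/cup ÷ 28.35 g/oz ≈ 49 oz
sour cream: 140 g × 14/3 ÷ 28.35 g/oz ≈ 23 oz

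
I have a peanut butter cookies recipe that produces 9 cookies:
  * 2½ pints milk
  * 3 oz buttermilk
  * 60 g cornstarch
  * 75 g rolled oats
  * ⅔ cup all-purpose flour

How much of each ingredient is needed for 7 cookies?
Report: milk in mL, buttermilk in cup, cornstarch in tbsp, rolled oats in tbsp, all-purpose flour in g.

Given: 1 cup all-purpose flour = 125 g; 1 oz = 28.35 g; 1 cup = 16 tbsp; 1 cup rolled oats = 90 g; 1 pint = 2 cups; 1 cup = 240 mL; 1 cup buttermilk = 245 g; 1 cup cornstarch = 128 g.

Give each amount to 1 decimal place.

Scaling factor: 7/9.
milk: 2.5 pint × 7/9 × 2 cup/pint × 240 mL/cup ≈ 933.3 mL
buttermilk: 3 oz × 7/9 × 28.35 g/oz ÷ 245 g/cup ≈ 0.3 cup
cornstarch: 60 g × 7/9 ÷ 128 g/cup × 16 tbsp/cup ≈ 5.8 tbsp
rolled oats: 75 g × 7/9 ÷ 90 g/cup × 16 tbsp/cup ≈ 10.4 tbsp
all-purpose flour: 2/3 cup × 7/9 × 125 g/cup ≈ 64.8 g

milk: 933.3 mL; buttermilk: 0.3 cup; cornstarch: 5.8 tbsp; rolled oats: 10.4 tbsp; all-purpose flour: 64.8 g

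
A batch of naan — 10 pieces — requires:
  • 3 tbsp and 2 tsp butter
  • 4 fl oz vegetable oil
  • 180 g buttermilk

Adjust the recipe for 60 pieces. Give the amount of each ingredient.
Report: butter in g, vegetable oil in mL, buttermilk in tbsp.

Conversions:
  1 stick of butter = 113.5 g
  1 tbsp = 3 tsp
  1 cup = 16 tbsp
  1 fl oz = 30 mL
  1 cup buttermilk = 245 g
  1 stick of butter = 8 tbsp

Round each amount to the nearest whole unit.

Scaling factor: 60/10 = 6.
butter: (3 tbsp + 2 tsp = 11/3 tbsp) × 6 ÷ 8 tbsp/stick × 113.5 g/stick ≈ 312 g
vegetable oil: 4 fl oz × 6 × 30 mL/fl oz = 720 mL
buttermilk: 180 g × 6 ÷ 245 g/cup × 16 tbsp/cup ≈ 71 tbsp

butter: 312 g; vegetable oil: 720 mL; buttermilk: 71 tbsp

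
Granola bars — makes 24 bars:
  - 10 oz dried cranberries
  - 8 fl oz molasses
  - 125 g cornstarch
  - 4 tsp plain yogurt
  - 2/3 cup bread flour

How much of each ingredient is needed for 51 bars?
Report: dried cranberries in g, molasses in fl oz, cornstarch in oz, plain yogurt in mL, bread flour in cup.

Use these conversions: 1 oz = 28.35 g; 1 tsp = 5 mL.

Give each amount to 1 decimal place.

dried cranberries: 602.4 g; molasses: 17.0 fl oz; cornstarch: 9.4 oz; plain yogurt: 42.5 mL; bread flour: 1.4 cup

Scaling factor: 51/24 = 17/8 = 2.125.
dried cranberries: 10 oz × 17/8 × 28.35 g/oz ≈ 602.4 g
molasses: 8 fl oz × 17/8 = 17.0 fl oz
cornstarch: 125 g × 17/8 ÷ 28.35 g/oz ≈ 9.4 oz
plain yogurt: 4 tsp × 17/8 × 5 mL/tsp = 42.5 mL
bread flour: 2/3 cup × 17/8 ≈ 1.4 cup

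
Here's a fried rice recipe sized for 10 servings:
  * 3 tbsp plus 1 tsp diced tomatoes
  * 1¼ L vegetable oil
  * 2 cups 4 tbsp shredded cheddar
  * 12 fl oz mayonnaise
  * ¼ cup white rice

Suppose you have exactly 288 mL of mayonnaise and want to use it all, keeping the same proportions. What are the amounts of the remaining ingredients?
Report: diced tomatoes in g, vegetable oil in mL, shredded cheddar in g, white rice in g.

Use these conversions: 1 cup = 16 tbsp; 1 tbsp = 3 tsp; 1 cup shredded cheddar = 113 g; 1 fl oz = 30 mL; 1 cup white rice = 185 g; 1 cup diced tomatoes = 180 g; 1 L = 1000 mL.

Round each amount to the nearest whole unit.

diced tomatoes: 30 g; vegetable oil: 1000 mL; shredded cheddar: 203 g; white rice: 37 g

The original recipe has 360 mL of mayonnaise, so the scaling factor is 288 ÷ 360 = 4/5 = 0.8.
diced tomatoes: (3 tbsp + 1 tsp = 10/3 tbsp) × 4/5 ÷ 16 tbsp/cup × 180 g/cup = 30 g
vegetable oil: 1.25 L × 4/5 × 1000 mL/L = 1000 mL
shredded cheddar: (2 cup + 4 tbsp = 2.25 cup) × 4/5 × 113 g/cup ≈ 203 g
white rice: 0.25 cup × 4/5 × 185 g/cup = 37 g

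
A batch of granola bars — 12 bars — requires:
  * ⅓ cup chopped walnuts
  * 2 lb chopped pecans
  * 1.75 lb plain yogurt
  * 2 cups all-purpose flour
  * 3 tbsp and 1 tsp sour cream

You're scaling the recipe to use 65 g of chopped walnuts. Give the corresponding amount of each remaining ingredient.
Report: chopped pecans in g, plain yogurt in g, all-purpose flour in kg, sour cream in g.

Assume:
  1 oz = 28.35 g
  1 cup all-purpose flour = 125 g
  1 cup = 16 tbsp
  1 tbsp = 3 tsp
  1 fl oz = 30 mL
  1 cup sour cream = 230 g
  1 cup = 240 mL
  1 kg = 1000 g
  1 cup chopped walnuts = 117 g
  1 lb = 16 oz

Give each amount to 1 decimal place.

The original recipe has 39 g of chopped walnuts, so the scaling factor is 65 ÷ 39 = 5/3.
chopped pecans: 2 lb × 5/3 × 16 oz/lb × 28.35 g/oz = 1512.0 g
plain yogurt: 1.75 lb × 5/3 × 16 oz/lb × 28.35 g/oz = 1323.0 g
all-purpose flour: 2 cup × 5/3 × 125 g/cup ÷ 1000 g/kg ≈ 0.4 kg
sour cream: (3 tbsp + 1 tsp = 10/3 tbsp) × 5/3 ÷ 16 tbsp/cup × 230 g/cup ≈ 79.9 g

chopped pecans: 1512.0 g; plain yogurt: 1323.0 g; all-purpose flour: 0.4 kg; sour cream: 79.9 g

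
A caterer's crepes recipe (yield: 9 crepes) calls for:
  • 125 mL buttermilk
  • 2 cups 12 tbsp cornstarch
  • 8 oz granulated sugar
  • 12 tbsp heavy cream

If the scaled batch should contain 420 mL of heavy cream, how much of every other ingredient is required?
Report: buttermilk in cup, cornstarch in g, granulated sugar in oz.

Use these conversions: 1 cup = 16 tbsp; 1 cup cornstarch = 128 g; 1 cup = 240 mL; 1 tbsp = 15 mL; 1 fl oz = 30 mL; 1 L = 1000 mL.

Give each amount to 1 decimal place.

buttermilk: 1.2 cup; cornstarch: 821.3 g; granulated sugar: 18.7 oz

The original recipe has 180 mL of heavy cream, so the scaling factor is 420 ÷ 180 = 7/3.
buttermilk: 125 mL × 7/3 ÷ 240 mL/cup ≈ 1.2 cup
cornstarch: (2 cup + 12 tbsp = 2.75 cup) × 7/3 × 128 g/cup ≈ 821.3 g
granulated sugar: 8 oz × 7/3 ≈ 18.7 oz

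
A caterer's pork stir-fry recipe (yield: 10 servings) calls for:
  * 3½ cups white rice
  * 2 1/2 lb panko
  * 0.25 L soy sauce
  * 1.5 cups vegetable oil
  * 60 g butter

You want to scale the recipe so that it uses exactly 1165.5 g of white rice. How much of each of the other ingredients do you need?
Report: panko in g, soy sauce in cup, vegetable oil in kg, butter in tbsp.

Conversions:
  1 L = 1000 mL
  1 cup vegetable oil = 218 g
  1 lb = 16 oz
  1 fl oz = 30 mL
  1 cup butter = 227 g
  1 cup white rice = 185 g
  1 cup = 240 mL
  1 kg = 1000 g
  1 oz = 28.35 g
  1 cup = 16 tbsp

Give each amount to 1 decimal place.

panko: 2041.2 g; soy sauce: 1.9 cup; vegetable oil: 0.6 kg; butter: 7.6 tbsp

The original recipe has 647.5 g of white rice, so the scaling factor is 1165.5 ÷ 647.5 = 9/5 = 1.8.
panko: 2.5 lb × 9/5 × 16 oz/lb × 28.35 g/oz = 2041.2 g
soy sauce: 0.25 L × 9/5 × 1000 mL/L ÷ 240 mL/cup ≈ 1.9 cup
vegetable oil: 1.5 cup × 9/5 × 218 g/cup ÷ 1000 g/kg ≈ 0.6 kg
butter: 60 g × 9/5 ÷ 227 g/cup × 16 tbsp/cup ≈ 7.6 tbsp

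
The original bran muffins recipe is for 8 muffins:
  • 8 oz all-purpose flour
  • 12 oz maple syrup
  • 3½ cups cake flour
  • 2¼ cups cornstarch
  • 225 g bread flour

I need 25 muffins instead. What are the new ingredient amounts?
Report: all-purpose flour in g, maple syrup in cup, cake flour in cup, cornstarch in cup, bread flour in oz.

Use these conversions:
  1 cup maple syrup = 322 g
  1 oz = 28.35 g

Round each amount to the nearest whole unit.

all-purpose flour: 709 g; maple syrup: 3 cup; cake flour: 11 cup; cornstarch: 7 cup; bread flour: 25 oz

Scaling factor: 25/8 = 3.125.
all-purpose flour: 8 oz × 25/8 × 28.35 g/oz ≈ 709 g
maple syrup: 12 oz × 25/8 × 28.35 g/oz ÷ 322 g/cup ≈ 3 cup
cake flour: 3.5 cup × 25/8 ≈ 11 cup
cornstarch: 2.25 cup × 25/8 ≈ 7 cup
bread flour: 225 g × 25/8 ÷ 28.35 g/oz ≈ 25 oz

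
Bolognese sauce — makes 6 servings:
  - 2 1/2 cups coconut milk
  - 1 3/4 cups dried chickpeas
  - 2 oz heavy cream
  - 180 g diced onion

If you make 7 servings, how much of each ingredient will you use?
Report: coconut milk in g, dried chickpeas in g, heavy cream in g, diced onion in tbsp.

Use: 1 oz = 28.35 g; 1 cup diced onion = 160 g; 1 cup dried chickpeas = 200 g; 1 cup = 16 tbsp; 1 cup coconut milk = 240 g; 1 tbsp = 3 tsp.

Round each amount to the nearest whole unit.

Scaling factor: 7/6.
coconut milk: 2.5 cup × 7/6 × 240 g/cup = 700 g
dried chickpeas: 1.75 cup × 7/6 × 200 g/cup ≈ 408 g
heavy cream: 2 oz × 7/6 × 28.35 g/oz ≈ 66 g
diced onion: 180 g × 7/6 ÷ 160 g/cup × 16 tbsp/cup = 21 tbsp

coconut milk: 700 g; dried chickpeas: 408 g; heavy cream: 66 g; diced onion: 21 tbsp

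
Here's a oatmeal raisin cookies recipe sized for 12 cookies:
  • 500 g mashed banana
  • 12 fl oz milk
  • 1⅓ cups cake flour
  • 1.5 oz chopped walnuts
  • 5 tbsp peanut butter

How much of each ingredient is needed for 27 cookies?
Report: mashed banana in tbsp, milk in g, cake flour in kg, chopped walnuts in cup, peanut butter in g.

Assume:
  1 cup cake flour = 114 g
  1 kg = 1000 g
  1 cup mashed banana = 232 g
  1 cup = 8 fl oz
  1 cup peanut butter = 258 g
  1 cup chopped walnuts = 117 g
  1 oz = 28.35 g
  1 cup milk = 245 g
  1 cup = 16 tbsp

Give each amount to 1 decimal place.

mashed banana: 77.6 tbsp; milk: 826.9 g; cake flour: 0.3 kg; chopped walnuts: 0.8 cup; peanut butter: 181.4 g

Scaling factor: 27/12 = 9/4 = 2.25.
mashed banana: 500 g × 9/4 ÷ 232 g/cup × 16 tbsp/cup ≈ 77.6 tbsp
milk: 12 fl oz × 9/4 ÷ 8 fl oz/cup × 245 g/cup ≈ 826.9 g
cake flour: 4/3 cup × 9/4 × 114 g/cup ÷ 1000 g/kg ≈ 0.3 kg
chopped walnuts: 1.5 oz × 9/4 × 28.35 g/oz ÷ 117 g/cup ≈ 0.8 cup
peanut butter: 5 tbsp × 9/4 ÷ 16 tbsp/cup × 258 g/cup ≈ 181.4 g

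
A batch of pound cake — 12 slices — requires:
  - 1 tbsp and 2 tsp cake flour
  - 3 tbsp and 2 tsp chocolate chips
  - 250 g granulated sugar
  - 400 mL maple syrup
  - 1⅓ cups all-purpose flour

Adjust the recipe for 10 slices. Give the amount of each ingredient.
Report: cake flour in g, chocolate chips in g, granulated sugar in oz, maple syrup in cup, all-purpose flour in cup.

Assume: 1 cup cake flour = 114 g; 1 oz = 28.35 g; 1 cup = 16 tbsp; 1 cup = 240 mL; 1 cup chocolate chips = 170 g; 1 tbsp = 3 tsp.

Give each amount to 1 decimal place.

cake flour: 9.9 g; chocolate chips: 32.5 g; granulated sugar: 7.3 oz; maple syrup: 1.4 cup; all-purpose flour: 1.1 cup

Scaling factor: 10/12 = 5/6.
cake flour: (1 tbsp + 2 tsp = 5/3 tbsp) × 5/6 ÷ 16 tbsp/cup × 114 g/cup ≈ 9.9 g
chocolate chips: (3 tbsp + 2 tsp = 11/3 tbsp) × 5/6 ÷ 16 tbsp/cup × 170 g/cup ≈ 32.5 g
granulated sugar: 250 g × 5/6 ÷ 28.35 g/oz ≈ 7.3 oz
maple syrup: 400 mL × 5/6 ÷ 240 mL/cup ≈ 1.4 cup
all-purpose flour: 4/3 cup × 5/6 ≈ 1.1 cup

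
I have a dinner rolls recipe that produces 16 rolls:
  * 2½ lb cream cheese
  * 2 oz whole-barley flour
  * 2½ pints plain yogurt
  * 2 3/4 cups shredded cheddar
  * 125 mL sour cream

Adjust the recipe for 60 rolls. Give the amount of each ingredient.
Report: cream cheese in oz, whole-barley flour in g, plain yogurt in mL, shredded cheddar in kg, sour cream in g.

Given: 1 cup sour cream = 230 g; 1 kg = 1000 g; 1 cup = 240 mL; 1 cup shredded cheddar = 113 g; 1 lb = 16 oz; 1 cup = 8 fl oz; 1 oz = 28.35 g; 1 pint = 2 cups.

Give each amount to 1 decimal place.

Scaling factor: 60/16 = 15/4 = 3.75.
cream cheese: 2.5 lb × 15/4 × 16 oz/lb = 150.0 oz
whole-barley flour: 2 oz × 15/4 × 28.35 g/oz ≈ 212.6 g
plain yogurt: 2.5 pint × 15/4 × 2 cup/pint × 240 mL/cup = 4500.0 mL
shredded cheddar: 2.75 cup × 15/4 × 113 g/cup ÷ 1000 g/kg ≈ 1.2 kg
sour cream: 125 mL × 15/4 ÷ 240 mL/cup × 230 g/cup ≈ 449.2 g

cream cheese: 150.0 oz; whole-barley flour: 212.6 g; plain yogurt: 4500.0 mL; shredded cheddar: 1.2 kg; sour cream: 449.2 g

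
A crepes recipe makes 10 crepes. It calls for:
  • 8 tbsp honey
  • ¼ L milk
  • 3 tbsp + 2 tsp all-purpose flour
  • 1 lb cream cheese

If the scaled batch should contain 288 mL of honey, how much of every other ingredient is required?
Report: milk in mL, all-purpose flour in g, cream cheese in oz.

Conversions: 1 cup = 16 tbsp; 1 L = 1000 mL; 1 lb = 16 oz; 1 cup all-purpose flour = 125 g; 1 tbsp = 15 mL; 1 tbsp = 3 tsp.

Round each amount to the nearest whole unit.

The original recipe has 120 mL of honey, so the scaling factor is 288 ÷ 120 = 12/5 = 2.4.
milk: 0.25 L × 12/5 × 1000 mL/L = 600 mL
all-purpose flour: (3 tbsp + 2 tsp = 11/3 tbsp) × 12/5 ÷ 16 tbsp/cup × 125 g/cup ≈ 69 g
cream cheese: 1 lb × 12/5 × 16 oz/lb ≈ 38 oz

milk: 600 mL; all-purpose flour: 69 g; cream cheese: 38 oz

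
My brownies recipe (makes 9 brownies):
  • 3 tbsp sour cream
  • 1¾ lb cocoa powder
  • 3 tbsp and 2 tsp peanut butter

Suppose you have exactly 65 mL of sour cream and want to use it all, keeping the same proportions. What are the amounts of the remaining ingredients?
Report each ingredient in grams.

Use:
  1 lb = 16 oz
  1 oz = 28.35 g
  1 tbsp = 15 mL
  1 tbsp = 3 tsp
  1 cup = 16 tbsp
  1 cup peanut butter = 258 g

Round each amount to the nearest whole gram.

The original recipe has 45 mL of sour cream, so the scaling factor is 65 ÷ 45 = 13/9.
cocoa powder: 1.75 lb × 13/9 × 16 oz/lb × 28.35 g/oz ≈ 1147 g
peanut butter: (3 tbsp + 2 tsp = 11/3 tbsp) × 13/9 ÷ 16 tbsp/cup × 258 g/cup ≈ 85 g

cocoa powder: 1147 g; peanut butter: 85 g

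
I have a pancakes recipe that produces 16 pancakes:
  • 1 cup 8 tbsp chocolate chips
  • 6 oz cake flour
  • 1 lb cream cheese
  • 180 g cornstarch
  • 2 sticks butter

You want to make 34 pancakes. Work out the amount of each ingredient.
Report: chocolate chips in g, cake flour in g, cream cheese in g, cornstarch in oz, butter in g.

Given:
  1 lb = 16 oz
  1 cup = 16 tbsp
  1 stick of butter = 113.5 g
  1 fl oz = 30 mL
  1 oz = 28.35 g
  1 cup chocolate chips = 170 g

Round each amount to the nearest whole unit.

Scaling factor: 34/16 = 17/8 = 2.125.
chocolate chips: (1 cup + 8 tbsp = 1.5 cup) × 17/8 × 170 g/cup ≈ 542 g
cake flour: 6 oz × 17/8 × 28.35 g/oz ≈ 361 g
cream cheese: 1 lb × 17/8 × 16 oz/lb × 28.35 g/oz ≈ 964 g
cornstarch: 180 g × 17/8 ÷ 28.35 g/oz ≈ 13 oz
butter: 2 stick × 17/8 × 113.5 g/stick ≈ 482 g

chocolate chips: 542 g; cake flour: 361 g; cream cheese: 964 g; cornstarch: 13 oz; butter: 482 g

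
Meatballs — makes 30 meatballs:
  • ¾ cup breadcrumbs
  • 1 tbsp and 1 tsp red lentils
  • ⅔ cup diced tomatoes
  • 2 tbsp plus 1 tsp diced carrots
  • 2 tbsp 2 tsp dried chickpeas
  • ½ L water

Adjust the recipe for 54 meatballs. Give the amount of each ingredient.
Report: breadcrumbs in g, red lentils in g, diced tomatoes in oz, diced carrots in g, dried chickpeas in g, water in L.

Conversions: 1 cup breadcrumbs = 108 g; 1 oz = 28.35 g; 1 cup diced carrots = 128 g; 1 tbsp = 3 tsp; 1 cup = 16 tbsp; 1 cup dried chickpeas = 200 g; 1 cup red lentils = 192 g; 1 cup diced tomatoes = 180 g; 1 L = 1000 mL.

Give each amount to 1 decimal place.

Scaling factor: 54/30 = 9/5 = 1.8.
breadcrumbs: 0.75 cup × 9/5 × 108 g/cup = 145.8 g
red lentils: (1 tbsp + 1 tsp = 4/3 tbsp) × 9/5 ÷ 16 tbsp/cup × 192 g/cup = 28.8 g
diced tomatoes: 2/3 cup × 9/5 × 180 g/cup ÷ 28.35 g/oz ≈ 7.6 oz
diced carrots: (2 tbsp + 1 tsp = 7/3 tbsp) × 9/5 ÷ 16 tbsp/cup × 128 g/cup = 33.6 g
dried chickpeas: (2 tbsp + 2 tsp = 8/3 tbsp) × 9/5 ÷ 16 tbsp/cup × 200 g/cup = 60.0 g
water: 0.5 L × 9/5 = 0.9 L

breadcrumbs: 145.8 g; red lentils: 28.8 g; diced tomatoes: 7.6 oz; diced carrots: 33.6 g; dried chickpeas: 60.0 g; water: 0.9 L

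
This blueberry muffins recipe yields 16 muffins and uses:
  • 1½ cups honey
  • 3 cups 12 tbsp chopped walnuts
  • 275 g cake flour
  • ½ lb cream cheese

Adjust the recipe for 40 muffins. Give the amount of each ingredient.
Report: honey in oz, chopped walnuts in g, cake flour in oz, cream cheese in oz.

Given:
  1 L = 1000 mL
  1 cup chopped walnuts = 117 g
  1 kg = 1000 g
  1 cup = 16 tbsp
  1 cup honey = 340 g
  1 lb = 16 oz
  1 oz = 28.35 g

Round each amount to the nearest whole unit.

honey: 45 oz; chopped walnuts: 1097 g; cake flour: 24 oz; cream cheese: 20 oz

Scaling factor: 40/16 = 5/2 = 2.5.
honey: 1.5 cup × 5/2 × 340 g/cup ÷ 28.35 g/oz ≈ 45 oz
chopped walnuts: (3 cup + 12 tbsp = 3.75 cup) × 5/2 × 117 g/cup ≈ 1097 g
cake flour: 275 g × 5/2 ÷ 28.35 g/oz ≈ 24 oz
cream cheese: 0.5 lb × 5/2 × 16 oz/lb = 20 oz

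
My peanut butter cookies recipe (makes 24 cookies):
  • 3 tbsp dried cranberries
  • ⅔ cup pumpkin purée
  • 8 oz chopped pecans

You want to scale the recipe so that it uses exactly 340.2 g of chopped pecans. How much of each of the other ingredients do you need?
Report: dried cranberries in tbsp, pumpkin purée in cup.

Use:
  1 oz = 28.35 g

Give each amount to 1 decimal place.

The original recipe has 226.8 g of chopped pecans, so the scaling factor is 340.2 ÷ 226.8 = 3/2 = 1.5.
dried cranberries: 3 tbsp × 3/2 = 4.5 tbsp
pumpkin purée: 2/3 cup × 3/2 = 1.0 cup

dried cranberries: 4.5 tbsp; pumpkin purée: 1.0 cup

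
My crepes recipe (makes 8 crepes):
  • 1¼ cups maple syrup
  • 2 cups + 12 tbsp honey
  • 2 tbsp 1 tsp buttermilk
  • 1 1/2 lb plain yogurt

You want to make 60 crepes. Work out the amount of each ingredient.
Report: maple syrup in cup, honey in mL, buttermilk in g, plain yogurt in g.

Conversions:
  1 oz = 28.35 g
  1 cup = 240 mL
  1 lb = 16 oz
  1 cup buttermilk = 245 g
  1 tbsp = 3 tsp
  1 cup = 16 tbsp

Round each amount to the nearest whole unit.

Scaling factor: 60/8 = 15/2 = 7.5.
maple syrup: 1.25 cup × 15/2 ≈ 9 cup
honey: (2 cup + 12 tbsp = 2.75 cup) × 15/2 × 240 mL/cup = 4950 mL
buttermilk: (2 tbsp + 1 tsp = 7/3 tbsp) × 15/2 ÷ 16 tbsp/cup × 245 g/cup ≈ 268 g
plain yogurt: 1.5 lb × 15/2 × 16 oz/lb × 28.35 g/oz = 5103 g

maple syrup: 9 cup; honey: 4950 mL; buttermilk: 268 g; plain yogurt: 5103 g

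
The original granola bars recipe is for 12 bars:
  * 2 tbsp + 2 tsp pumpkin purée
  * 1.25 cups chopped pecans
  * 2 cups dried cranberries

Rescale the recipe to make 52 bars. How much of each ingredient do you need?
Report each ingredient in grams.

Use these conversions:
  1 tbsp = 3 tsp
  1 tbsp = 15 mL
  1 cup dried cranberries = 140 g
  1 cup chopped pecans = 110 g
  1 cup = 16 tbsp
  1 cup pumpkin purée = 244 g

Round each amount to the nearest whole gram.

Scaling factor: 52/12 = 13/3.
pumpkin purée: (2 tbsp + 2 tsp = 8/3 tbsp) × 13/3 ÷ 16 tbsp/cup × 244 g/cup ≈ 176 g
chopped pecans: 1.25 cup × 13/3 × 110 g/cup ≈ 596 g
dried cranberries: 2 cup × 13/3 × 140 g/cup ≈ 1213 g

pumpkin purée: 176 g; chopped pecans: 596 g; dried cranberries: 1213 g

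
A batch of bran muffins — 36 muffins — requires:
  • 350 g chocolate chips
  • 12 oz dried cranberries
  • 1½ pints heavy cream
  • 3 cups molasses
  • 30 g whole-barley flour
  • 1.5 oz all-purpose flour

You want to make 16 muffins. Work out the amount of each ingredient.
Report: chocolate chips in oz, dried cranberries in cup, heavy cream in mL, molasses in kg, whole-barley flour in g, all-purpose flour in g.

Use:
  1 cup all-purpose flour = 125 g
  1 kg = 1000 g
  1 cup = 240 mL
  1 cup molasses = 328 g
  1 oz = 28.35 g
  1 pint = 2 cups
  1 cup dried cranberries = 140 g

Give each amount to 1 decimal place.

chocolate chips: 5.5 oz; dried cranberries: 1.1 cup; heavy cream: 320.0 mL; molasses: 0.4 kg; whole-barley flour: 13.3 g; all-purpose flour: 18.9 g

Scaling factor: 16/36 = 4/9.
chocolate chips: 350 g × 4/9 ÷ 28.35 g/oz ≈ 5.5 oz
dried cranberries: 12 oz × 4/9 × 28.35 g/oz ÷ 140 g/cup ≈ 1.1 cup
heavy cream: 1.5 pint × 4/9 × 2 cup/pint × 240 mL/cup = 320.0 mL
molasses: 3 cup × 4/9 × 328 g/cup ÷ 1000 g/kg ≈ 0.4 kg
whole-barley flour: 30 g × 4/9 ≈ 13.3 g
all-purpose flour: 1.5 oz × 4/9 × 28.35 g/oz = 18.9 g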